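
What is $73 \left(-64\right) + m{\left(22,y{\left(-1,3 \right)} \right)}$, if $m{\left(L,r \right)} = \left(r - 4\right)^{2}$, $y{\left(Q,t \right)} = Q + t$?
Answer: $-4668$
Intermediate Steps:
$m{\left(L,r \right)} = \left(-4 + r\right)^{2}$
$73 \left(-64\right) + m{\left(22,y{\left(-1,3 \right)} \right)} = 73 \left(-64\right) + \left(-4 + \left(-1 + 3\right)\right)^{2} = -4672 + \left(-4 + 2\right)^{2} = -4672 + \left(-2\right)^{2} = -4672 + 4 = -4668$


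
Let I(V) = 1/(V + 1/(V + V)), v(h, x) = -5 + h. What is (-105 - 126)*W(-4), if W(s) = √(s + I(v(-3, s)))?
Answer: -154*I*√17157/43 ≈ -469.11*I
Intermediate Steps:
I(V) = 1/(V + 1/(2*V))
W(s) = √(-16/129 + s) (W(s) = √(s + 2*(-5 - 3)/(1 + 2*(-5 - 3)²)) = √(s + 2*(-8)/(1 + 2*(-8)²)) = √(s + 2*(-8)/(1 + 2*64)) = √(s + 2*(-8)/(1 + 128)) = √(s + 2*(-8)/129) = √(s + 2*(-8)*(1/129)) = √(s - 16/129) = √(-16/129 + s))
(-105 - 126)*W(-4) = (-105 - 126)*(√(-2064 + 16641*(-4))/129) = -77*√(-2064 - 66564)/43 = -77*√(-68628)/43 = -77*2*I*√17157/43 = -154*I*√17157/43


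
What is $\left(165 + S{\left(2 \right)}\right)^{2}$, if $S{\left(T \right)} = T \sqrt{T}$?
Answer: $27233 + 660 \sqrt{2} \approx 28166.0$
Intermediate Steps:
$S{\left(T \right)} = T^{\frac{3}{2}}$
$\left(165 + S{\left(2 \right)}\right)^{2} = \left(165 + 2^{\frac{3}{2}}\right)^{2} = \left(165 + 2 \sqrt{2}\right)^{2}$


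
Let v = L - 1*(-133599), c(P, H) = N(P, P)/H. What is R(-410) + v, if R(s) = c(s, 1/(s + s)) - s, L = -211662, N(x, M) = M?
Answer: 258547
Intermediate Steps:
c(P, H) = P/H
R(s) = -s + 2*s² (R(s) = s/(1/(s + s)) - s = s/(1/(2*s)) - s = s/((1/(2*s))) - s = s*(2*s) - s = 2*s² - s = -s + 2*s²)
v = -78063 (v = -211662 - 1*(-133599) = -211662 + 133599 = -78063)
R(-410) + v = -410*(-1 + 2*(-410)) - 78063 = -410*(-1 - 820) - 78063 = -410*(-821) - 78063 = 336610 - 78063 = 258547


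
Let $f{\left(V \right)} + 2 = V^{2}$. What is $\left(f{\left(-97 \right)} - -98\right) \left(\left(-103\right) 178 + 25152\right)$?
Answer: $64805090$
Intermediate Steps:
$f{\left(V \right)} = -2 + V^{2}$
$\left(f{\left(-97 \right)} - -98\right) \left(\left(-103\right) 178 + 25152\right) = \left(\left(-2 + \left(-97\right)^{2}\right) - -98\right) \left(\left(-103\right) 178 + 25152\right) = \left(\left(-2 + 9409\right) + 98\right) \left(-18334 + 25152\right) = \left(9407 + 98\right) 6818 = 9505 \cdot 6818 = 64805090$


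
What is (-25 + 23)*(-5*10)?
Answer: 100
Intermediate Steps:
(-25 + 23)*(-5*10) = -2*(-50) = 100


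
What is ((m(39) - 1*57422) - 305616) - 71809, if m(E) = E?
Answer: -434808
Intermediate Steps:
((m(39) - 1*57422) - 305616) - 71809 = ((39 - 1*57422) - 305616) - 71809 = ((39 - 57422) - 305616) - 71809 = (-57383 - 305616) - 71809 = -362999 - 71809 = -434808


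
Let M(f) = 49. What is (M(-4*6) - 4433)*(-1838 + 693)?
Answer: 5019680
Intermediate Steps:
(M(-4*6) - 4433)*(-1838 + 693) = (49 - 4433)*(-1838 + 693) = -4384*(-1145) = 5019680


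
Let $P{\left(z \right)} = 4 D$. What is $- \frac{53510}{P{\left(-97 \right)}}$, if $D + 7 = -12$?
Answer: $\frac{26755}{38} \approx 704.08$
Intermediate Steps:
$D = -19$ ($D = -7 - 12 = -19$)
$P{\left(z \right)} = -76$ ($P{\left(z \right)} = 4 \left(-19\right) = -76$)
$- \frac{53510}{P{\left(-97 \right)}} = - \frac{53510}{-76} = \left(-53510\right) \left(- \frac{1}{76}\right) = \frac{26755}{38}$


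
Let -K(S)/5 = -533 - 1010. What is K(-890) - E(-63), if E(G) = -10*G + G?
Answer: 7148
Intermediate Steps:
K(S) = 7715 (K(S) = -5*(-533 - 1010) = -5*(-1543) = 7715)
E(G) = -9*G
K(-890) - E(-63) = 7715 - (-9)*(-63) = 7715 - 1*567 = 7715 - 567 = 7148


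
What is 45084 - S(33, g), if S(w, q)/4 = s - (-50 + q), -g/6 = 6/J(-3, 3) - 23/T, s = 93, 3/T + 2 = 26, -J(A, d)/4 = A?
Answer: 48916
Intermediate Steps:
J(A, d) = -4*A
T = ⅛ (T = 3/(-2 + 26) = 3/24 = 3*(1/24) = ⅛ ≈ 0.12500)
g = 1101 (g = -6*(6/((-4*(-3))) - 23/⅛) = -6*(6/12 - 23*8) = -6*(6*(1/12) - 184) = -6*(½ - 184) = -6*(-367/2) = 1101)
S(w, q) = 572 - 4*q (S(w, q) = 4*(93 - (-50 + q)) = 4*(93 + (50 - q)) = 4*(143 - q) = 572 - 4*q)
45084 - S(33, g) = 45084 - (572 - 4*1101) = 45084 - (572 - 4404) = 45084 - 1*(-3832) = 45084 + 3832 = 48916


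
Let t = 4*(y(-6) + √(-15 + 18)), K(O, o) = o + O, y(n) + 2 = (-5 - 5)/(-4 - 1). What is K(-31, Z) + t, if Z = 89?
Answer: 58 + 4*√3 ≈ 64.928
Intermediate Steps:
y(n) = 0 (y(n) = -2 + (-5 - 5)/(-4 - 1) = -2 - 10/(-5) = -2 - 10*(-⅕) = -2 + 2 = 0)
K(O, o) = O + o
t = 4*√3 (t = 4*(0 + √(-15 + 18)) = 4*(0 + √3) = 4*√3 ≈ 6.9282)
K(-31, Z) + t = (-31 + 89) + 4*√3 = 58 + 4*√3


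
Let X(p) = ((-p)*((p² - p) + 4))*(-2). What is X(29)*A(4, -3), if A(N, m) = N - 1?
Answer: 141984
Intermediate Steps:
X(p) = 2*p*(4 + p² - p) (X(p) = ((-p)*(4 + p² - p))*(-2) = -p*(4 + p² - p)*(-2) = 2*p*(4 + p² - p))
A(N, m) = -1 + N
X(29)*A(4, -3) = (2*29*(4 + 29² - 1*29))*(-1 + 4) = (2*29*(4 + 841 - 29))*3 = (2*29*816)*3 = 47328*3 = 141984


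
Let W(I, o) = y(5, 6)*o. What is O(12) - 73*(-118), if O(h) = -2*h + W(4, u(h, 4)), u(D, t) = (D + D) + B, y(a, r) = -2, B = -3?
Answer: 8548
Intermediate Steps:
u(D, t) = -3 + 2*D (u(D, t) = (D + D) - 3 = 2*D - 3 = -3 + 2*D)
W(I, o) = -2*o
O(h) = 6 - 6*h (O(h) = -2*h - 2*(-3 + 2*h) = -2*h + (6 - 4*h) = 6 - 6*h)
O(12) - 73*(-118) = (6 - 6*12) - 73*(-118) = (6 - 72) + 8614 = -66 + 8614 = 8548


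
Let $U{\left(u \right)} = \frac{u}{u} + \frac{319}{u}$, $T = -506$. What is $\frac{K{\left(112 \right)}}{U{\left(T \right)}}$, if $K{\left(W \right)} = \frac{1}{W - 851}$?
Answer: $- \frac{46}{12563} \approx -0.0036615$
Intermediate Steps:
$U{\left(u \right)} = 1 + \frac{319}{u}$
$K{\left(W \right)} = \frac{1}{-851 + W}$
$\frac{K{\left(112 \right)}}{U{\left(T \right)}} = \frac{1}{\left(-851 + 112\right) \frac{319 - 506}{-506}} = \frac{1}{\left(-739\right) \left(\left(- \frac{1}{506}\right) \left(-187\right)\right)} = - \frac{1}{739 \cdot \frac{17}{46}} = \left(- \frac{1}{739}\right) \frac{46}{17} = - \frac{46}{12563}$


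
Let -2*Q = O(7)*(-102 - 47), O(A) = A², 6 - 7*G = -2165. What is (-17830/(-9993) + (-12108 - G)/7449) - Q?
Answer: -422685940149/115792222 ≈ -3650.4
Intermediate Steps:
G = 2171/7 (G = 6/7 - ⅐*(-2165) = 6/7 + 2165/7 = 2171/7 ≈ 310.14)
Q = 7301/2 (Q = -7²*(-102 - 47)/2 = -49*(-149)/2 = -½*(-7301) = 7301/2 ≈ 3650.5)
(-17830/(-9993) + (-12108 - G)/7449) - Q = (-17830/(-9993) + (-12108 - 1*2171/7)/7449) - 1*7301/2 = (-17830*(-1/9993) + (-12108 - 2171/7)*(1/7449)) - 7301/2 = (17830/9993 - 86927/7*1/7449) - 7301/2 = (17830/9993 - 86927/52143) - 7301/2 = 6783131/57896111 - 7301/2 = -422685940149/115792222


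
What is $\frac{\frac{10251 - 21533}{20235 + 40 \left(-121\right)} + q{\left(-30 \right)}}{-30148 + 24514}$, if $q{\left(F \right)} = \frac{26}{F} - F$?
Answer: $- \frac{1311677}{260206290} \approx -0.0050409$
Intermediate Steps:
$q{\left(F \right)} = - F + \frac{26}{F}$
$\frac{\frac{10251 - 21533}{20235 + 40 \left(-121\right)} + q{\left(-30 \right)}}{-30148 + 24514} = \frac{\frac{10251 - 21533}{20235 + 40 \left(-121\right)} + \left(\left(-1\right) \left(-30\right) + \frac{26}{-30}\right)}{-30148 + 24514} = \frac{- \frac{11282}{20235 - 4840} + \left(30 + 26 \left(- \frac{1}{30}\right)\right)}{-5634} = \left(- \frac{11282}{15395} + \left(30 - \frac{13}{15}\right)\right) \left(- \frac{1}{5634}\right) = \left(\left(-11282\right) \frac{1}{15395} + \frac{437}{15}\right) \left(- \frac{1}{5634}\right) = \left(- \frac{11282}{15395} + \frac{437}{15}\right) \left(- \frac{1}{5634}\right) = \frac{1311677}{46185} \left(- \frac{1}{5634}\right) = - \frac{1311677}{260206290}$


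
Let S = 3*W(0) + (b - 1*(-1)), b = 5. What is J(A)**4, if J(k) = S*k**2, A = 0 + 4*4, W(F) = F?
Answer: 5566277615616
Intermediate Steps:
S = 6 (S = 3*0 + (5 - 1*(-1)) = 0 + (5 + 1) = 0 + 6 = 6)
A = 16 (A = 0 + 16 = 16)
J(k) = 6*k**2
J(A)**4 = (6*16**2)**4 = (6*256)**4 = 1536**4 = 5566277615616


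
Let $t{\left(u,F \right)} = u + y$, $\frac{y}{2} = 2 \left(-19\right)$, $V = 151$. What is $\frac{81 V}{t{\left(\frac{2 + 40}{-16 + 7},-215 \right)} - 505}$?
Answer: $- \frac{36693}{1757} \approx -20.884$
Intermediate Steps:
$y = -76$ ($y = 2 \cdot 2 \left(-19\right) = 2 \left(-38\right) = -76$)
$t{\left(u,F \right)} = -76 + u$ ($t{\left(u,F \right)} = u - 76 = -76 + u$)
$\frac{81 V}{t{\left(\frac{2 + 40}{-16 + 7},-215 \right)} - 505} = \frac{81 \cdot 151}{\left(-76 + \frac{2 + 40}{-16 + 7}\right) - 505} = \frac{12231}{\left(-76 + \frac{42}{-9}\right) - 505} = \frac{12231}{\left(-76 + 42 \left(- \frac{1}{9}\right)\right) - 505} = \frac{12231}{\left(-76 - \frac{14}{3}\right) - 505} = \frac{12231}{- \frac{242}{3} - 505} = \frac{12231}{- \frac{1757}{3}} = 12231 \left(- \frac{3}{1757}\right) = - \frac{36693}{1757}$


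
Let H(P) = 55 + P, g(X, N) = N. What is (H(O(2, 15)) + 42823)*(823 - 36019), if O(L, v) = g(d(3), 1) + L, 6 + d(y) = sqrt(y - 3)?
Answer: -1509239676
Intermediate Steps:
d(y) = -6 + sqrt(-3 + y) (d(y) = -6 + sqrt(y - 3) = -6 + sqrt(-3 + y))
O(L, v) = 1 + L
(H(O(2, 15)) + 42823)*(823 - 36019) = ((55 + (1 + 2)) + 42823)*(823 - 36019) = ((55 + 3) + 42823)*(-35196) = (58 + 42823)*(-35196) = 42881*(-35196) = -1509239676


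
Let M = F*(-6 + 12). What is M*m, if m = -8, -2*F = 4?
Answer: 96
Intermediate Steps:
F = -2 (F = -½*4 = -2)
M = -12 (M = -2*(-6 + 12) = -2*6 = -12)
M*m = -12*(-8) = 96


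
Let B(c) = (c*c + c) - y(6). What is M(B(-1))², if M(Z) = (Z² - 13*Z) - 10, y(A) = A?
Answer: 10816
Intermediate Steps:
B(c) = -6 + c + c² (B(c) = (c*c + c) - 1*6 = (c² + c) - 6 = (c + c²) - 6 = -6 + c + c²)
M(Z) = -10 + Z² - 13*Z
M(B(-1))² = (-10 + (-6 - 1 + (-1)²)² - 13*(-6 - 1 + (-1)²))² = (-10 + (-6 - 1 + 1)² - 13*(-6 - 1 + 1))² = (-10 + (-6)² - 13*(-6))² = (-10 + 36 + 78)² = 104² = 10816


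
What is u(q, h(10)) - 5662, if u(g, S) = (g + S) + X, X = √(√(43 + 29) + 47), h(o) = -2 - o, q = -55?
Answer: -5729 + √(47 + 6*√2) ≈ -5721.6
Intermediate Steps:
X = √(47 + 6*√2) (X = √(√72 + 47) = √(6*√2 + 47) = √(47 + 6*√2) ≈ 7.4488)
u(g, S) = S + g + √(47 + 6*√2) (u(g, S) = (g + S) + √(47 + 6*√2) = (S + g) + √(47 + 6*√2) = S + g + √(47 + 6*√2))
u(q, h(10)) - 5662 = ((-2 - 1*10) - 55 + √(47 + 6*√2)) - 5662 = ((-2 - 10) - 55 + √(47 + 6*√2)) - 5662 = (-12 - 55 + √(47 + 6*√2)) - 5662 = (-67 + √(47 + 6*√2)) - 5662 = -5729 + √(47 + 6*√2)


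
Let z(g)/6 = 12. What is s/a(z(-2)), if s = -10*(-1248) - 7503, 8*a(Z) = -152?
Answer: -4977/19 ≈ -261.95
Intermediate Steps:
z(g) = 72 (z(g) = 6*12 = 72)
a(Z) = -19 (a(Z) = (⅛)*(-152) = -19)
s = 4977 (s = 12480 - 7503 = 4977)
s/a(z(-2)) = 4977/(-19) = 4977*(-1/19) = -4977/19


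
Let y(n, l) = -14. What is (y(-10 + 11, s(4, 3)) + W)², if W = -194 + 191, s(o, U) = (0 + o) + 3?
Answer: 289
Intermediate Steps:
s(o, U) = 3 + o (s(o, U) = o + 3 = 3 + o)
W = -3
(y(-10 + 11, s(4, 3)) + W)² = (-14 - 3)² = (-17)² = 289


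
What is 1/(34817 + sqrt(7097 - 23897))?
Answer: 34817/1212240289 - 20*I*sqrt(42)/1212240289 ≈ 2.8721e-5 - 1.0692e-7*I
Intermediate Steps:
1/(34817 + sqrt(7097 - 23897)) = 1/(34817 + sqrt(-16800)) = 1/(34817 + 20*I*sqrt(42))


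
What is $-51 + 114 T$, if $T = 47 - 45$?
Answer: $177$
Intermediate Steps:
$T = 2$ ($T = 47 - 45 = 2$)
$-51 + 114 T = -51 + 114 \cdot 2 = -51 + 228 = 177$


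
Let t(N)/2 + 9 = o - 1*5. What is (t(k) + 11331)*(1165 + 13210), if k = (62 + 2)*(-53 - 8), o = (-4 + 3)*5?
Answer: 162336875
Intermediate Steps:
o = -5 (o = -1*5 = -5)
k = -3904 (k = 64*(-61) = -3904)
t(N) = -38 (t(N) = -18 + 2*(-5 - 1*5) = -18 + 2*(-5 - 5) = -18 + 2*(-10) = -18 - 20 = -38)
(t(k) + 11331)*(1165 + 13210) = (-38 + 11331)*(1165 + 13210) = 11293*14375 = 162336875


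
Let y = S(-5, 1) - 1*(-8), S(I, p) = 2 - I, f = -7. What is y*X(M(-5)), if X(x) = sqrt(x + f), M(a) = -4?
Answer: 15*I*sqrt(11) ≈ 49.749*I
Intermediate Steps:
X(x) = sqrt(-7 + x) (X(x) = sqrt(x - 7) = sqrt(-7 + x))
y = 15 (y = (2 - 1*(-5)) - 1*(-8) = (2 + 5) + 8 = 7 + 8 = 15)
y*X(M(-5)) = 15*sqrt(-7 - 4) = 15*sqrt(-11) = 15*(I*sqrt(11)) = 15*I*sqrt(11)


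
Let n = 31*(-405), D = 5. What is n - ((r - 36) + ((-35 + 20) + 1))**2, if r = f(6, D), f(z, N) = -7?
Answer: -15804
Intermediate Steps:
r = -7
n = -12555
n - ((r - 36) + ((-35 + 20) + 1))**2 = -12555 - ((-7 - 36) + ((-35 + 20) + 1))**2 = -12555 - (-43 + (-15 + 1))**2 = -12555 - (-43 - 14)**2 = -12555 - 1*(-57)**2 = -12555 - 1*3249 = -12555 - 3249 = -15804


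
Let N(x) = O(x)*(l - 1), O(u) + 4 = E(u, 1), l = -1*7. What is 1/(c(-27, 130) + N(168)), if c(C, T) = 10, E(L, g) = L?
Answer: -1/1302 ≈ -0.00076805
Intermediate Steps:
l = -7
O(u) = -4 + u
N(x) = 32 - 8*x (N(x) = (-4 + x)*(-7 - 1) = (-4 + x)*(-8) = 32 - 8*x)
1/(c(-27, 130) + N(168)) = 1/(10 + (32 - 8*168)) = 1/(10 + (32 - 1344)) = 1/(10 - 1312) = 1/(-1302) = -1/1302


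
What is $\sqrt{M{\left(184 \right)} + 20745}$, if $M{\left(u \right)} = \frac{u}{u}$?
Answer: $\sqrt{20746} \approx 144.03$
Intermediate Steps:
$M{\left(u \right)} = 1$
$\sqrt{M{\left(184 \right)} + 20745} = \sqrt{1 + 20745} = \sqrt{20746}$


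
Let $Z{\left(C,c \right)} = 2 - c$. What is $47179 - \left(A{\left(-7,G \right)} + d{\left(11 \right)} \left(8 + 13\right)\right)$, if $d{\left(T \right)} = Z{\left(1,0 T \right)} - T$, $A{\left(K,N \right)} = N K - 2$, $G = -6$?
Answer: $47328$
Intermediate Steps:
$A{\left(K,N \right)} = -2 + K N$ ($A{\left(K,N \right)} = K N - 2 = -2 + K N$)
$d{\left(T \right)} = 2 - T$ ($d{\left(T \right)} = \left(2 - 0 T\right) - T = \left(2 - 0\right) - T = \left(2 + 0\right) - T = 2 - T$)
$47179 - \left(A{\left(-7,G \right)} + d{\left(11 \right)} \left(8 + 13\right)\right) = 47179 - \left(\left(-2 - -42\right) + \left(2 - 11\right) \left(8 + 13\right)\right) = 47179 - \left(\left(-2 + 42\right) + \left(2 - 11\right) 21\right) = 47179 - \left(40 - 189\right) = 47179 - -149 = 47179 + 149 = 47328$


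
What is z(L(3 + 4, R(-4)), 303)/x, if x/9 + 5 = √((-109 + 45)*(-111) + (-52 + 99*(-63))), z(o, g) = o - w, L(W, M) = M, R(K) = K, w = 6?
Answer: -5/711 - √815/711 ≈ -0.047185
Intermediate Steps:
z(o, g) = -6 + o (z(o, g) = o - 1*6 = o - 6 = -6 + o)
x = -45 + 9*√815 (x = -45 + 9*√((-109 + 45)*(-111) + (-52 + 99*(-63))) = -45 + 9*√(-64*(-111) + (-52 - 6237)) = -45 + 9*√(7104 - 6289) = -45 + 9*√815 ≈ 211.93)
z(L(3 + 4, R(-4)), 303)/x = (-6 - 4)/(-45 + 9*√815) = -10/(-45 + 9*√815)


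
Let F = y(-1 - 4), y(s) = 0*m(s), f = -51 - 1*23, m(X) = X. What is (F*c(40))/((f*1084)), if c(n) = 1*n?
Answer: 0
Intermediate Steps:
f = -74 (f = -51 - 23 = -74)
c(n) = n
y(s) = 0 (y(s) = 0*s = 0)
F = 0
(F*c(40))/((f*1084)) = (0*40)/((-74*1084)) = 0/(-80216) = 0*(-1/80216) = 0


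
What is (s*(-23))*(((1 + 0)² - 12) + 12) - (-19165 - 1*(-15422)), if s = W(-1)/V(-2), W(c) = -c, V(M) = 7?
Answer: 26178/7 ≈ 3739.7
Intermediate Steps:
s = ⅐ (s = -1*(-1)/7 = 1*(⅐) = ⅐ ≈ 0.14286)
(s*(-23))*(((1 + 0)² - 12) + 12) - (-19165 - 1*(-15422)) = ((⅐)*(-23))*(((1 + 0)² - 12) + 12) - (-19165 - 1*(-15422)) = -23*((1² - 12) + 12)/7 - (-19165 + 15422) = -23*((1 - 12) + 12)/7 - 1*(-3743) = -23*(-11 + 12)/7 + 3743 = -23/7*1 + 3743 = -23/7 + 3743 = 26178/7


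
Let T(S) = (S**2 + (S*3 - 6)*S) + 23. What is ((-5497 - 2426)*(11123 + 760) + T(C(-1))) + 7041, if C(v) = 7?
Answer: -94141791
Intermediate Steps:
T(S) = 23 + S**2 + S*(-6 + 3*S) (T(S) = (S**2 + (3*S - 6)*S) + 23 = (S**2 + (-6 + 3*S)*S) + 23 = (S**2 + S*(-6 + 3*S)) + 23 = 23 + S**2 + S*(-6 + 3*S))
((-5497 - 2426)*(11123 + 760) + T(C(-1))) + 7041 = ((-5497 - 2426)*(11123 + 760) + (23 - 6*7 + 4*7**2)) + 7041 = (-7923*11883 + (23 - 42 + 4*49)) + 7041 = (-94149009 + (23 - 42 + 196)) + 7041 = (-94149009 + 177) + 7041 = -94148832 + 7041 = -94141791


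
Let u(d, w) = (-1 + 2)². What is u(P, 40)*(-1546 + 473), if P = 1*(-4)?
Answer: -1073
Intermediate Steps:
P = -4
u(d, w) = 1 (u(d, w) = 1² = 1)
u(P, 40)*(-1546 + 473) = 1*(-1546 + 473) = 1*(-1073) = -1073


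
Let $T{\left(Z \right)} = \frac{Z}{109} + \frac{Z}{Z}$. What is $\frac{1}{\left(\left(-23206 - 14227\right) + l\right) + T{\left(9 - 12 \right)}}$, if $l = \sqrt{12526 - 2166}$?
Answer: $- \frac{444729919}{16647019481121} - \frac{23762 \sqrt{2590}}{16647019481121} \approx -2.6788 \cdot 10^{-5}$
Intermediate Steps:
$l = 2 \sqrt{2590}$ ($l = \sqrt{10360} = 2 \sqrt{2590} \approx 101.78$)
$T{\left(Z \right)} = 1 + \frac{Z}{109}$ ($T{\left(Z \right)} = Z \frac{1}{109} + 1 = \frac{Z}{109} + 1 = 1 + \frac{Z}{109}$)
$\frac{1}{\left(\left(-23206 - 14227\right) + l\right) + T{\left(9 - 12 \right)}} = \frac{1}{\left(\left(-23206 - 14227\right) + 2 \sqrt{2590}\right) + \left(1 + \frac{9 - 12}{109}\right)} = \frac{1}{\left(-37433 + 2 \sqrt{2590}\right) + \left(1 + \frac{9 - 12}{109}\right)} = \frac{1}{\left(-37433 + 2 \sqrt{2590}\right) + \left(1 + \frac{1}{109} \left(-3\right)\right)} = \frac{1}{\left(-37433 + 2 \sqrt{2590}\right) + \left(1 - \frac{3}{109}\right)} = \frac{1}{\left(-37433 + 2 \sqrt{2590}\right) + \frac{106}{109}} = \frac{1}{- \frac{4080091}{109} + 2 \sqrt{2590}}$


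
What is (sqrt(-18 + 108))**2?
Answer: 90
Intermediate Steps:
(sqrt(-18 + 108))**2 = (sqrt(90))**2 = (3*sqrt(10))**2 = 90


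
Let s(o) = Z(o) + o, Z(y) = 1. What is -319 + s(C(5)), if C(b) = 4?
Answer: -314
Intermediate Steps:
s(o) = 1 + o
-319 + s(C(5)) = -319 + (1 + 4) = -319 + 5 = -314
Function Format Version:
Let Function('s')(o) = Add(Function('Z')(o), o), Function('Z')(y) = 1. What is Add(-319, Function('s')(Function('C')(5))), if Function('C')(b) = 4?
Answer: -314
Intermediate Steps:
Function('s')(o) = Add(1, o)
Add(-319, Function('s')(Function('C')(5))) = Add(-319, Add(1, 4)) = Add(-319, 5) = -314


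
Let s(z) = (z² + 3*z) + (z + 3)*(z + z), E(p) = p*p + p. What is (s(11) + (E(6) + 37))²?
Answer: 292681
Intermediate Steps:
E(p) = p + p² (E(p) = p² + p = p + p²)
s(z) = z² + 3*z + 2*z*(3 + z) (s(z) = (z² + 3*z) + (3 + z)*(2*z) = (z² + 3*z) + 2*z*(3 + z) = z² + 3*z + 2*z*(3 + z))
(s(11) + (E(6) + 37))² = (3*11*(3 + 11) + (6*(1 + 6) + 37))² = (3*11*14 + (6*7 + 37))² = (462 + (42 + 37))² = (462 + 79)² = 541² = 292681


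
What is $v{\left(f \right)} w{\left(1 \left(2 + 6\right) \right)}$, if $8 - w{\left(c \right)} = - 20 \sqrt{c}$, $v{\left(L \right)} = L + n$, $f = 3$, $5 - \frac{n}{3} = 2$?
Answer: $96 + 480 \sqrt{2} \approx 774.82$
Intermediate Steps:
$n = 9$ ($n = 15 - 6 = 9$)
$v{\left(L \right)} = 9 + L$ ($v{\left(L \right)} = L + 9 = 9 + L$)
$w{\left(c \right)} = 8 + 20 \sqrt{c}$ ($w{\left(c \right)} = 8 - - 20 \sqrt{c} = 8 + 20 \sqrt{c}$)
$v{\left(f \right)} w{\left(1 \left(2 + 6\right) \right)} = \left(9 + 3\right) \left(8 + 20 \sqrt{1 \left(2 + 6\right)}\right) = 12 \left(8 + 20 \sqrt{1 \cdot 8}\right) = 12 \left(8 + 20 \sqrt{8}\right) = 12 \left(8 + 20 \cdot 2 \sqrt{2}\right) = 12 \left(8 + 40 \sqrt{2}\right) = 96 + 480 \sqrt{2}$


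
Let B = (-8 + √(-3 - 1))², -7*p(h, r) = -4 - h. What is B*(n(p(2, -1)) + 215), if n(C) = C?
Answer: 90660/7 - 48352*I/7 ≈ 12951.0 - 6907.4*I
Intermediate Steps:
p(h, r) = 4/7 + h/7 (p(h, r) = -(-4 - h)/7 = 4/7 + h/7)
B = (-8 + 2*I)² (B = (-8 + √(-4))² = (-8 + 2*I)² ≈ 60.0 - 32.0*I)
B*(n(p(2, -1)) + 215) = (60 - 32*I)*((4/7 + (⅐)*2) + 215) = (60 - 32*I)*((4/7 + 2/7) + 215) = (60 - 32*I)*(6/7 + 215) = (60 - 32*I)*(1511/7) = 90660/7 - 48352*I/7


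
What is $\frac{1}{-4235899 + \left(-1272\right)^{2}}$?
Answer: $- \frac{1}{2617915} \approx -3.8198 \cdot 10^{-7}$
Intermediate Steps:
$\frac{1}{-4235899 + \left(-1272\right)^{2}} = \frac{1}{-4235899 + 1617984} = \frac{1}{-2617915} = - \frac{1}{2617915}$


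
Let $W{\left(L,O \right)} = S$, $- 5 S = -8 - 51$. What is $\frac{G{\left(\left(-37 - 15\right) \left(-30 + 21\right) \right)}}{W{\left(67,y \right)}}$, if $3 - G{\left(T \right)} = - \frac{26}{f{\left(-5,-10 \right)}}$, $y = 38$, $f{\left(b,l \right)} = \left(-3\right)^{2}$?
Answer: $\frac{265}{531} \approx 0.49906$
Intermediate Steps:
$f{\left(b,l \right)} = 9$
$S = \frac{59}{5}$ ($S = - \frac{-8 - 51}{5} = \left(- \frac{1}{5}\right) \left(-59\right) = \frac{59}{5} \approx 11.8$)
$W{\left(L,O \right)} = \frac{59}{5}$
$G{\left(T \right)} = \frac{53}{9}$ ($G{\left(T \right)} = 3 - - \frac{26}{9} = 3 + \frac{26}{9} = \frac{53}{9}$)
$\frac{G{\left(\left(-37 - 15\right) \left(-30 + 21\right) \right)}}{W{\left(67,y \right)}} = \frac{53}{9 \cdot \frac{59}{5}} = \frac{53}{9} \cdot \frac{5}{59} = \frac{265}{531}$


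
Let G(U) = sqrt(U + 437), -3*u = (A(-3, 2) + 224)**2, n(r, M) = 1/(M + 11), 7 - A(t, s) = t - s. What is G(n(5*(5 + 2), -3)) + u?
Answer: -55696/3 + sqrt(6994)/4 ≈ -18544.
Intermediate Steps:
A(t, s) = 7 + s - t (A(t, s) = 7 - (t - s) = 7 + (s - t) = 7 + s - t)
n(r, M) = 1/(11 + M)
u = -55696/3 (u = -((7 + 2 - 1*(-3)) + 224)**2/3 = -((7 + 2 + 3) + 224)**2/3 = -(12 + 224)**2/3 = -1/3*236**2 = -1/3*55696 = -55696/3 ≈ -18565.)
G(U) = sqrt(437 + U)
G(n(5*(5 + 2), -3)) + u = sqrt(437 + 1/(11 - 3)) - 55696/3 = sqrt(437 + 1/8) - 55696/3 = sqrt(3497/8) - 55696/3 = sqrt(6994)/4 - 55696/3 = -55696/3 + sqrt(6994)/4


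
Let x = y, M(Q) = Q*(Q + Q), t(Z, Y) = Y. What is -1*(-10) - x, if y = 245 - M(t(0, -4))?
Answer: -203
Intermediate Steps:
M(Q) = 2*Q² (M(Q) = Q*(2*Q) = 2*Q²)
y = 213 (y = 245 - 2*(-4)² = 245 - 2*16 = 245 - 1*32 = 245 - 32 = 213)
x = 213
-1*(-10) - x = -1*(-10) - 1*213 = 10 - 213 = -203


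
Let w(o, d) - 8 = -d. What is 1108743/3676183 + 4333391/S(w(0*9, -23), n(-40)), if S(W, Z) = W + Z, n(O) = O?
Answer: -15930328347866/33085647 ≈ -4.8149e+5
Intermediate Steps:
w(o, d) = 8 - d
1108743/3676183 + 4333391/S(w(0*9, -23), n(-40)) = 1108743/3676183 + 4333391/((8 - 1*(-23)) - 40) = 1108743*(1/3676183) + 4333391/((8 + 23) - 40) = 1108743/3676183 + 4333391/(31 - 40) = 1108743/3676183 + 4333391/(-9) = 1108743/3676183 + 4333391*(-⅑) = 1108743/3676183 - 4333391/9 = -15930328347866/33085647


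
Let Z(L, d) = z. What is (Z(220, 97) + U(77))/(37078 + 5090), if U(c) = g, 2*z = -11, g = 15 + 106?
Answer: 11/4016 ≈ 0.0027390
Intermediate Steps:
g = 121
z = -11/2 (z = (1/2)*(-11) = -11/2 ≈ -5.5000)
Z(L, d) = -11/2
U(c) = 121
(Z(220, 97) + U(77))/(37078 + 5090) = (-11/2 + 121)/(37078 + 5090) = (231/2)/42168 = (231/2)*(1/42168) = 11/4016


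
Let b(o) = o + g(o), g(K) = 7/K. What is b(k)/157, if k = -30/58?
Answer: -6112/68295 ≈ -0.089494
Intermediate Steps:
k = -15/29 (k = -30*1/58 = -15/29 ≈ -0.51724)
b(o) = o + 7/o
b(k)/157 = (-15/29 + 7/(-15/29))/157 = (-15/29 + 7*(-29/15))*(1/157) = (-15/29 - 203/15)*(1/157) = -6112/435*1/157 = -6112/68295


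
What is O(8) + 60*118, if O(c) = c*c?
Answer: 7144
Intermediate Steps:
O(c) = c**2
O(8) + 60*118 = 8**2 + 60*118 = 64 + 7080 = 7144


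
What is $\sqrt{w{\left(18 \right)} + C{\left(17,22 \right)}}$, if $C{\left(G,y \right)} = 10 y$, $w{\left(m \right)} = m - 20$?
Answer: $\sqrt{218} \approx 14.765$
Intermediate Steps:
$w{\left(m \right)} = -20 + m$
$\sqrt{w{\left(18 \right)} + C{\left(17,22 \right)}} = \sqrt{\left(-20 + 18\right) + 10 \cdot 22} = \sqrt{-2 + 220} = \sqrt{218}$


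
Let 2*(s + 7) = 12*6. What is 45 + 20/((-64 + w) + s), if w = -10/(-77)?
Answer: 23857/537 ≈ 44.426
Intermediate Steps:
w = 10/77 (w = -10*(-1/77) = 10/77 ≈ 0.12987)
s = 29 (s = -7 + (12*6)/2 = -7 + (½)*72 = -7 + 36 = 29)
45 + 20/((-64 + w) + s) = 45 + 20/((-64 + 10/77) + 29) = 45 + 20/(-4918/77 + 29) = 45 + 20/(-2685/77) = 45 + 20*(-77/2685) = 45 - 308/537 = 23857/537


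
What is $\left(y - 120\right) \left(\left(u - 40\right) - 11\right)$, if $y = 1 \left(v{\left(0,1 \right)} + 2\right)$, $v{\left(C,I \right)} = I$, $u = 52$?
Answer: $-117$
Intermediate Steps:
$y = 3$ ($y = 1 \left(1 + 2\right) = 1 \cdot 3 = 3$)
$\left(y - 120\right) \left(\left(u - 40\right) - 11\right) = \left(3 - 120\right) \left(\left(52 - 40\right) - 11\right) = \left(3 - 120\right) \left(12 - 11\right) = \left(-117\right) 1 = -117$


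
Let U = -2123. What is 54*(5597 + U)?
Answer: 187596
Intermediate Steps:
54*(5597 + U) = 54*(5597 - 2123) = 54*3474 = 187596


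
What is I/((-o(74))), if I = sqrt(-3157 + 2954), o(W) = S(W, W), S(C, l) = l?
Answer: -I*sqrt(203)/74 ≈ -0.19254*I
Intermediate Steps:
o(W) = W
I = I*sqrt(203) (I = sqrt(-203) = I*sqrt(203) ≈ 14.248*I)
I/((-o(74))) = (I*sqrt(203))/((-1*74)) = (I*sqrt(203))/(-74) = (I*sqrt(203))*(-1/74) = -I*sqrt(203)/74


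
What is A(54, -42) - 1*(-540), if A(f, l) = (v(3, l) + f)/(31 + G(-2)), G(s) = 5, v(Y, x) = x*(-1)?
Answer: 1628/3 ≈ 542.67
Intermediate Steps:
v(Y, x) = -x
A(f, l) = -l/36 + f/36 (A(f, l) = (-l + f)/(31 + 5) = (f - l)/36 = (f - l)*(1/36) = -l/36 + f/36)
A(54, -42) - 1*(-540) = (-1/36*(-42) + (1/36)*54) - 1*(-540) = (7/6 + 3/2) + 540 = 8/3 + 540 = 1628/3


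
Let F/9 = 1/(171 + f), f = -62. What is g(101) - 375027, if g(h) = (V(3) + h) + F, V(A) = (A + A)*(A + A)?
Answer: -40863001/109 ≈ -3.7489e+5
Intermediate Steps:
F = 9/109 (F = 9/(171 - 62) = 9/109 ≈ 0.082569)
V(A) = 4*A**2 (V(A) = (2*A)*(2*A) = 4*A**2)
g(h) = 3933/109 + h (g(h) = (4*3**2 + h) + 9/109 = (4*9 + h) + 9/109 = (36 + h) + 9/109 = 3933/109 + h)
g(101) - 375027 = (3933/109 + 101) - 375027 = 14942/109 - 375027 = -40863001/109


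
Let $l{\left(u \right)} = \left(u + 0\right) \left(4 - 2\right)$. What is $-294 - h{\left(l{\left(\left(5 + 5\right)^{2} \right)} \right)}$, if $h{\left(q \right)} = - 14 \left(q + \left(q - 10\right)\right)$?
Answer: $5166$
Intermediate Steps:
$l{\left(u \right)} = 2 u$ ($l{\left(u \right)} = u 2 = 2 u$)
$h{\left(q \right)} = 140 - 28 q$ ($h{\left(q \right)} = - 14 \left(q + \left(-10 + q\right)\right) = - 14 \left(-10 + 2 q\right) = 140 - 28 q$)
$-294 - h{\left(l{\left(\left(5 + 5\right)^{2} \right)} \right)} = -294 - \left(140 - 28 \cdot 2 \left(5 + 5\right)^{2}\right) = -294 - \left(140 - 28 \cdot 2 \cdot 10^{2}\right) = -294 - \left(140 - 28 \cdot 2 \cdot 100\right) = -294 - \left(140 - 5600\right) = -294 - -5460 = -294 + 5460 = 5166$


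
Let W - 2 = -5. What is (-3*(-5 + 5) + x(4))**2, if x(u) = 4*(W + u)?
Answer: 16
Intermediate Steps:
W = -3 (W = 2 - 5 = -3)
x(u) = -12 + 4*u (x(u) = 4*(-3 + u) = -12 + 4*u)
(-3*(-5 + 5) + x(4))**2 = (-3*(-5 + 5) + (-12 + 4*4))**2 = (-3*0 + (-12 + 16))**2 = (0 + 4)**2 = 4**2 = 16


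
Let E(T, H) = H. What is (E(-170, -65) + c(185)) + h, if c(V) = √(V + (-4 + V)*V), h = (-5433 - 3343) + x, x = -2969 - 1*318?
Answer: -12128 + √33670 ≈ -11945.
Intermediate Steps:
x = -3287 (x = -2969 - 318 = -3287)
h = -12063 (h = (-5433 - 3343) - 3287 = -8776 - 3287 = -12063)
c(V) = √(V + V*(-4 + V))
(E(-170, -65) + c(185)) + h = (-65 + √(185*(-3 + 185))) - 12063 = (-65 + √(185*182)) - 12063 = (-65 + √33670) - 12063 = -12128 + √33670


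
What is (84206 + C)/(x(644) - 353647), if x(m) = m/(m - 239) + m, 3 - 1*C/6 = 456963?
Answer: 1076309370/142965571 ≈ 7.5285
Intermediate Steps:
C = -2741760 (C = 18 - 6*456963 = 18 - 2741778 = -2741760)
x(m) = m + m/(-239 + m) (x(m) = m/(-239 + m) + m = m + m/(-239 + m))
(84206 + C)/(x(644) - 353647) = (84206 - 2741760)/(644*(-238 + 644)/(-239 + 644) - 353647) = -2657554/(644*406/405 - 353647) = -2657554/(644*(1/405)*406 - 353647) = -2657554/(261464/405 - 353647) = -2657554/(-142965571/405) = -2657554*(-405/142965571) = 1076309370/142965571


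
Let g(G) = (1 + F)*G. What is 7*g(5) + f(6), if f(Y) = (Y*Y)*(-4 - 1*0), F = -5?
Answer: -284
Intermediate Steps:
f(Y) = -4*Y**2 (f(Y) = Y**2*(-4 + 0) = Y**2*(-4) = -4*Y**2)
g(G) = -4*G (g(G) = (1 - 5)*G = -4*G)
7*g(5) + f(6) = 7*(-4*5) - 4*6**2 = 7*(-20) - 4*36 = -140 - 144 = -284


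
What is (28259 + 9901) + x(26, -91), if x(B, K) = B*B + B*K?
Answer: 36470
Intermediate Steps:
x(B, K) = B² + B*K
(28259 + 9901) + x(26, -91) = (28259 + 9901) + 26*(26 - 91) = 38160 + 26*(-65) = 38160 - 1690 = 36470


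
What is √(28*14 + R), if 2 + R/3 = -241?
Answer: I*√337 ≈ 18.358*I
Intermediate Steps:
R = -729 (R = -6 + 3*(-241) = -6 - 723 = -729)
√(28*14 + R) = √(28*14 - 729) = √(392 - 729) = √(-337) = I*√337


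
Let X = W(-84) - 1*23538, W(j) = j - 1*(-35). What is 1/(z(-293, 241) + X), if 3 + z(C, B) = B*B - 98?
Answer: 1/34393 ≈ 2.9076e-5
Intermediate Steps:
W(j) = 35 + j (W(j) = j + 35 = 35 + j)
X = -23587 (X = (35 - 84) - 1*23538 = -49 - 23538 = -23587)
z(C, B) = -101 + B**2 (z(C, B) = -3 + (B*B - 98) = -3 + (B**2 - 98) = -3 + (-98 + B**2) = -101 + B**2)
1/(z(-293, 241) + X) = 1/((-101 + 241**2) - 23587) = 1/((-101 + 58081) - 23587) = 1/(57980 - 23587) = 1/34393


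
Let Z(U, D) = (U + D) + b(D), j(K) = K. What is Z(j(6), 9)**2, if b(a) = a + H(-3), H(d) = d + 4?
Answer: 625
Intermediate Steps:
H(d) = 4 + d
b(a) = 1 + a (b(a) = a + (4 - 3) = a + 1 = 1 + a)
Z(U, D) = 1 + U + 2*D (Z(U, D) = (U + D) + (1 + D) = (D + U) + (1 + D) = 1 + U + 2*D)
Z(j(6), 9)**2 = (1 + 6 + 2*9)**2 = (1 + 6 + 18)**2 = 25**2 = 625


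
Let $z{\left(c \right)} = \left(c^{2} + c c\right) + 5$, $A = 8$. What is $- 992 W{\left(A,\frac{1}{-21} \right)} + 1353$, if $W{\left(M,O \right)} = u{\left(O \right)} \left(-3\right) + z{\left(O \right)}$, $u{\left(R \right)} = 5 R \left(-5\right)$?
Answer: $- \frac{30271}{441} \approx -68.642$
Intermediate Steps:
$z{\left(c \right)} = 5 + 2 c^{2}$ ($z{\left(c \right)} = \left(c^{2} + c^{2}\right) + 5 = 2 c^{2} + 5 = 5 + 2 c^{2}$)
$u{\left(R \right)} = - 25 R$
$W{\left(M,O \right)} = 5 + 2 O^{2} + 75 O$ ($W{\left(M,O \right)} = - 25 O \left(-3\right) + \left(5 + 2 O^{2}\right) = 75 O + \left(5 + 2 O^{2}\right) = 5 + 2 O^{2} + 75 O$)
$- 992 W{\left(A,\frac{1}{-21} \right)} + 1353 = - 992 \left(5 + 2 \left(\frac{1}{-21}\right)^{2} + \frac{75}{-21}\right) + 1353 = - 992 \left(5 + 2 \left(- \frac{1}{21}\right)^{2} + 75 \left(- \frac{1}{21}\right)\right) + 1353 = - 992 \left(5 + 2 \cdot \frac{1}{441} - \frac{25}{7}\right) + 1353 = - 992 \left(5 + \frac{2}{441} - \frac{25}{7}\right) + 1353 = \left(-992\right) \frac{632}{441} + 1353 = - \frac{626944}{441} + 1353 = - \frac{30271}{441}$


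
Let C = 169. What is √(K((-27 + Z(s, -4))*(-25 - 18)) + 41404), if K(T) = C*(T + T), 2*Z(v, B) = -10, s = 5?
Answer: 2*√126623 ≈ 711.68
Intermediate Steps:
Z(v, B) = -5 (Z(v, B) = (½)*(-10) = -5)
K(T) = 338*T (K(T) = 169*(T + T) = 169*(2*T) = 338*T)
√(K((-27 + Z(s, -4))*(-25 - 18)) + 41404) = √(338*((-27 - 5)*(-25 - 18)) + 41404) = √(338*(-32*(-43)) + 41404) = √(338*1376 + 41404) = √(465088 + 41404) = √506492 = 2*√126623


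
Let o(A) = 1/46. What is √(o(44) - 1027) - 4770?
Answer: -4770 + 3*I*√241454/46 ≈ -4770.0 + 32.047*I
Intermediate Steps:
o(A) = 1/46
√(o(44) - 1027) - 4770 = √(1/46 - 1027) - 4770 = √(-47241/46) - 4770 = 3*I*√241454/46 - 4770 = -4770 + 3*I*√241454/46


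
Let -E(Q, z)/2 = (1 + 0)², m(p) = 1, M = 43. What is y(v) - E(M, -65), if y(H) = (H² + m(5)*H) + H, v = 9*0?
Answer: 2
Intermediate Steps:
v = 0
E(Q, z) = -2 (E(Q, z) = -2*(1 + 0)² = -2*1² = -2*1 = -2)
y(H) = H² + 2*H (y(H) = (H² + 1*H) + H = (H² + H) + H = (H + H²) + H = H² + 2*H)
y(v) - E(M, -65) = 0*(2 + 0) - 1*(-2) = 0*2 + 2 = 0 + 2 = 2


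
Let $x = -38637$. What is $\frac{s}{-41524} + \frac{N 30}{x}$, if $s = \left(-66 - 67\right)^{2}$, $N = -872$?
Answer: $\frac{19181807}{76398228} \approx 0.25108$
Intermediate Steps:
$s = 17689$ ($s = \left(-133\right)^{2} = 17689$)
$\frac{s}{-41524} + \frac{N 30}{x} = \frac{17689}{-41524} + \frac{\left(-872\right) 30}{-38637} = 17689 \left(- \frac{1}{41524}\right) - - \frac{8720}{12879} = - \frac{2527}{5932} + \frac{8720}{12879} = \frac{19181807}{76398228}$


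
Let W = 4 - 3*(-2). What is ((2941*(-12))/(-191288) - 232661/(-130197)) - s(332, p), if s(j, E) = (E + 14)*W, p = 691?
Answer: -43883005542227/6226280934 ≈ -7048.0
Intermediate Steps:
W = 10 (W = 4 + 6 = 10)
s(j, E) = 140 + 10*E (s(j, E) = (E + 14)*10 = (14 + E)*10 = 140 + 10*E)
((2941*(-12))/(-191288) - 232661/(-130197)) - s(332, p) = ((2941*(-12))/(-191288) - 232661/(-130197)) - (140 + 10*691) = (-35292*(-1/191288) - 232661*(-1/130197)) - (140 + 6910) = (8823/47822 + 232661/130197) - 1*7050 = 12275042473/6226280934 - 7050 = -43883005542227/6226280934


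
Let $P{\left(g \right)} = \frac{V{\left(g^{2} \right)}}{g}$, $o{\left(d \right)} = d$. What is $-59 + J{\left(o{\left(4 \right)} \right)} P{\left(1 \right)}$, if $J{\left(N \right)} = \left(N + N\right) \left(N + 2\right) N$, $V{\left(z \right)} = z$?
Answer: $133$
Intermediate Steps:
$P{\left(g \right)} = g$ ($P{\left(g \right)} = \frac{g^{2}}{g} = g$)
$J{\left(N \right)} = 2 N^{2} \left(2 + N\right)$ ($J{\left(N \right)} = 2 N \left(2 + N\right) N = 2 N^{2} \left(2 + N\right)$)
$-59 + J{\left(o{\left(4 \right)} \right)} P{\left(1 \right)} = -59 + 2 \cdot 4^{2} \left(2 + 4\right) 1 = -59 + 2 \cdot 16 \cdot 6 \cdot 1 = -59 + 192 \cdot 1 = -59 + 192 = 133$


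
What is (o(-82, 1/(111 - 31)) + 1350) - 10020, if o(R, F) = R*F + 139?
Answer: -341281/40 ≈ -8532.0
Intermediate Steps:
o(R, F) = 139 + F*R (o(R, F) = F*R + 139 = 139 + F*R)
(o(-82, 1/(111 - 31)) + 1350) - 10020 = ((139 - 82/(111 - 31)) + 1350) - 10020 = ((139 - 82/80) + 1350) - 10020 = ((139 + (1/80)*(-82)) + 1350) - 10020 = ((139 - 41/40) + 1350) - 10020 = (5519/40 + 1350) - 10020 = 59519/40 - 10020 = -341281/40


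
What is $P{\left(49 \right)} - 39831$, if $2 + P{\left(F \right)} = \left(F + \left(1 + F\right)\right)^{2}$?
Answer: $-30032$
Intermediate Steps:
$P{\left(F \right)} = -2 + \left(1 + 2 F\right)^{2}$ ($P{\left(F \right)} = -2 + \left(F + \left(1 + F\right)\right)^{2} = -2 + \left(1 + 2 F\right)^{2}$)
$P{\left(49 \right)} - 39831 = \left(-2 + \left(1 + 2 \cdot 49\right)^{2}\right) - 39831 = \left(-2 + \left(1 + 98\right)^{2}\right) - 39831 = \left(-2 + 99^{2}\right) - 39831 = \left(-2 + 9801\right) - 39831 = 9799 - 39831 = -30032$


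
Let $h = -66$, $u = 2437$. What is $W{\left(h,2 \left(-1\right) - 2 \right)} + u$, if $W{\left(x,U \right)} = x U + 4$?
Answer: $2705$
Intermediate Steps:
$W{\left(x,U \right)} = 4 + U x$ ($W{\left(x,U \right)} = U x + 4 = 4 + U x$)
$W{\left(h,2 \left(-1\right) - 2 \right)} + u = \left(4 + \left(2 \left(-1\right) - 2\right) \left(-66\right)\right) + 2437 = \left(4 + \left(-2 - 2\right) \left(-66\right)\right) + 2437 = \left(4 - -264\right) + 2437 = \left(4 + 264\right) + 2437 = 268 + 2437 = 2705$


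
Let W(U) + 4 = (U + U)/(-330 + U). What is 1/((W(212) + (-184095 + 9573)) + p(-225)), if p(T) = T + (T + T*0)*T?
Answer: -59/7323646 ≈ -8.0561e-6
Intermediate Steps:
W(U) = -4 + 2*U/(-330 + U) (W(U) = -4 + (U + U)/(-330 + U) = -4 + (2*U)/(-330 + U) = -4 + 2*U/(-330 + U))
p(T) = T + T**2 (p(T) = T + (T + 0)*T = T + T*T = T + T**2)
1/((W(212) + (-184095 + 9573)) + p(-225)) = 1/((2*(660 - 1*212)/(-330 + 212) + (-184095 + 9573)) - 225*(1 - 225)) = 1/((2*(660 - 212)/(-118) - 174522) - 225*(-224)) = 1/((2*(-1/118)*448 - 174522) + 50400) = 1/((-448/59 - 174522) + 50400) = 1/(-10297246/59 + 50400) = 1/(-7323646/59) = -59/7323646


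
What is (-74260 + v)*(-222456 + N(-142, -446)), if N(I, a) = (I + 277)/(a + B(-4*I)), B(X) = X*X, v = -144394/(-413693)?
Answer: 157268970751125230067/9520198811 ≈ 1.6519e+10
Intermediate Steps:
v = 144394/413693 (v = -144394*(-1/413693) = 144394/413693 ≈ 0.34904)
B(X) = X²
N(I, a) = (277 + I)/(a + 16*I²) (N(I, a) = (I + 277)/(a + (-4*I)²) = (277 + I)/(a + 16*I²))
(-74260 + v)*(-222456 + N(-142, -446)) = (-74260 + 144394/413693)*(-222456 + (277 - 142)/(-446 + 16*(-142)²)) = -30720697786*(-222456 + 135/(-446 + 16*20164))/413693 = -30720697786*(-222456 + 135/(-446 + 322624))/413693 = -30720697786*(-222456 + 135/322178)/413693 = -30720697786/413693*(-71670429033/322178) = 157268970751125230067/9520198811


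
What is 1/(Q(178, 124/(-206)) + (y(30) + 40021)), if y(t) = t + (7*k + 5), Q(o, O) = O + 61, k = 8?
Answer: 103/4137757 ≈ 2.4893e-5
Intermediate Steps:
Q(o, O) = 61 + O
y(t) = 61 + t (y(t) = t + (7*8 + 5) = t + (56 + 5) = t + 61 = 61 + t)
1/(Q(178, 124/(-206)) + (y(30) + 40021)) = 1/((61 + 124/(-206)) + ((61 + 30) + 40021)) = 1/((61 + 124*(-1/206)) + (91 + 40021)) = 1/((61 - 62/103) + 40112) = 1/(6221/103 + 40112) = 1/(4137757/103) = 103/4137757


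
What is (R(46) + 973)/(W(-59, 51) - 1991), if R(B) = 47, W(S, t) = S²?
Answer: 102/149 ≈ 0.68456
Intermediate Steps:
(R(46) + 973)/(W(-59, 51) - 1991) = (47 + 973)/((-59)² - 1991) = 1020/(3481 - 1991) = 1020/1490 = 1020*(1/1490) = 102/149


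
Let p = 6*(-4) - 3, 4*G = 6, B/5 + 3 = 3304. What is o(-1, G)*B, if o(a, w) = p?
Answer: -445635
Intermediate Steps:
B = 16505 (B = -15 + 5*3304 = -15 + 16520 = 16505)
G = 3/2 (G = (¼)*6 = 3/2 ≈ 1.5000)
p = -27 (p = -24 - 3 = -27)
o(a, w) = -27
o(-1, G)*B = -27*16505 = -445635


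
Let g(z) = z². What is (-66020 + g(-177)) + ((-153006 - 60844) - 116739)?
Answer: -365280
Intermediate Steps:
(-66020 + g(-177)) + ((-153006 - 60844) - 116739) = (-66020 + (-177)²) + ((-153006 - 60844) - 116739) = (-66020 + 31329) + (-213850 - 116739) = -34691 - 330589 = -365280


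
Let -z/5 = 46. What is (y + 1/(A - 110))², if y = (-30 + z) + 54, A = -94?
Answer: 1766100625/41616 ≈ 42438.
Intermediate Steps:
z = -230 (z = -5*46 = -230)
y = -206 (y = (-30 - 230) + 54 = -260 + 54 = -206)
(y + 1/(A - 110))² = (-206 + 1/(-94 - 110))² = (-206 + 1/(-204))² = (-206 - 1/204)² = (-42025/204)² = 1766100625/41616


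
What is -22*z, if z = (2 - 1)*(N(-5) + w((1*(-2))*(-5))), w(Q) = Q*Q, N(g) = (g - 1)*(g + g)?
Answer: -3520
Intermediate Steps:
N(g) = 2*g*(-1 + g) (N(g) = (-1 + g)*(2*g) = 2*g*(-1 + g))
w(Q) = Q**2
z = 160 (z = (2 - 1)*(2*(-5)*(-1 - 5) + ((1*(-2))*(-5))**2) = 1*(2*(-5)*(-6) + (-2*(-5))**2) = 1*(60 + 10**2) = 1*(60 + 100) = 1*160 = 160)
-22*z = -22*160 = -3520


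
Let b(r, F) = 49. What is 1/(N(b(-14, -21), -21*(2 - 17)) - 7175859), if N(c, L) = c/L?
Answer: -45/322913648 ≈ -1.3936e-7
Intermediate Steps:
1/(N(b(-14, -21), -21*(2 - 17)) - 7175859) = 1/(49/((-21*(2 - 17))) - 7175859) = 1/(49/((-21*(-15))) - 7175859) = 1/(49/315 - 7175859) = 1/(49*(1/315) - 7175859) = 1/(7/45 - 7175859) = 1/(-322913648/45) = -45/322913648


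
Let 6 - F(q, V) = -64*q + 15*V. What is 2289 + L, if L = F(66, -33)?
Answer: 7014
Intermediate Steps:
F(q, V) = 6 - 15*V + 64*q (F(q, V) = 6 - (-64*q + 15*V) = 6 + (-15*V + 64*q) = 6 - 15*V + 64*q)
L = 4725 (L = 6 - 15*(-33) + 64*66 = 6 + 495 + 4224 = 4725)
2289 + L = 2289 + 4725 = 7014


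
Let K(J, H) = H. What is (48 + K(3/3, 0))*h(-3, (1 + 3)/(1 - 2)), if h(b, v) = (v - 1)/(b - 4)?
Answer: 240/7 ≈ 34.286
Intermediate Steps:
h(b, v) = (-1 + v)/(-4 + b)
(48 + K(3/3, 0))*h(-3, (1 + 3)/(1 - 2)) = (48 + 0)*((-1 + (1 + 3)/(1 - 2))/(-4 - 3)) = 48*((-1 + 4/(-1))/(-7)) = 48*(-(-1 + 4*(-1))/7) = 48*(-(-1 - 4)/7) = 48*(-⅐*(-5)) = 48*(5/7) = 240/7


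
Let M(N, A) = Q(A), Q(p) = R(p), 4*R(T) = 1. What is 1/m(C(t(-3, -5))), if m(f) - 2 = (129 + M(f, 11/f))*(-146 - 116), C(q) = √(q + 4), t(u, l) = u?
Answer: -2/67723 ≈ -2.9532e-5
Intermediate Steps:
R(T) = ¼ (R(T) = (¼)*1 = ¼)
C(q) = √(4 + q)
Q(p) = ¼
M(N, A) = ¼
m(f) = -67723/2 (m(f) = 2 + (129 + ¼)*(-146 - 116) = 2 + (517/4)*(-262) = 2 - 67727/2 = -67723/2)
1/m(C(t(-3, -5))) = 1/(-67723/2) = -2/67723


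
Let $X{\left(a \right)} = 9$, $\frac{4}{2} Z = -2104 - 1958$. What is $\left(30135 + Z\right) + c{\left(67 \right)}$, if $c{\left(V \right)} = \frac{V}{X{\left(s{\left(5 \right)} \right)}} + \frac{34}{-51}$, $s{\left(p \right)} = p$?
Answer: $\frac{252997}{9} \approx 28111.0$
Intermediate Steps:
$Z = -2031$ ($Z = \frac{-2104 - 1958}{2} = \frac{1}{2} \left(-4062\right) = -2031$)
$c{\left(V \right)} = - \frac{2}{3} + \frac{V}{9}$ ($c{\left(V \right)} = \frac{V}{9} + \frac{34}{-51} = V \frac{1}{9} + 34 \left(- \frac{1}{51}\right) = \frac{V}{9} - \frac{2}{3} = - \frac{2}{3} + \frac{V}{9}$)
$\left(30135 + Z\right) + c{\left(67 \right)} = \left(30135 - 2031\right) + \left(- \frac{2}{3} + \frac{1}{9} \cdot 67\right) = 28104 + \left(- \frac{2}{3} + \frac{67}{9}\right) = 28104 + \frac{61}{9} = \frac{252997}{9}$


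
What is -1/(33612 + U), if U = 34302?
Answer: -1/67914 ≈ -1.4725e-5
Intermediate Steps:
-1/(33612 + U) = -1/(33612 + 34302) = -1/67914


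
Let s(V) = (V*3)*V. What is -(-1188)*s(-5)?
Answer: 89100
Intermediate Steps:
s(V) = 3*V² (s(V) = (3*V)*V = 3*V²)
-(-1188)*s(-5) = -(-1188)*3*(-5)² = -(-1188)*3*25 = -(-1188)*75 = -22*(-4050) = 89100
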